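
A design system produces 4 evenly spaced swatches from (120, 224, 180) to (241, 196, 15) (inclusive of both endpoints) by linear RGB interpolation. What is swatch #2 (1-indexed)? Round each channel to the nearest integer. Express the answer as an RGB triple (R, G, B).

(160, 215, 125)

With 4 swatches and endpoints inclusive, swatch 2 sits at t = (2 − 1)/(4 − 1) = 1/3 ≈ 0.3333.
R = 120 + 0.3333 × (241 − 120) = 160.329 → 160
G = 224 + 0.3333 × (196 − 224) = 214.668 → 215
B = 180 + 0.3333 × (15 − 180) = 125.006 → 125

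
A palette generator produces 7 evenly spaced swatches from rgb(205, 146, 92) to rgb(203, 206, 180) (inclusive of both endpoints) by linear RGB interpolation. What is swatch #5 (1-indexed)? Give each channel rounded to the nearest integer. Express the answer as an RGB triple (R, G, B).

With 7 swatches and endpoints inclusive, swatch 5 sits at t = (5 − 1)/(7 − 1) = 4/6 ≈ 0.6667.
R = 205 + 0.6667 × (203 − 205) = 203.667 → 204
G = 146 + 0.6667 × (206 − 146) = 186.002 → 186
B = 92 + 0.6667 × (180 − 92) = 150.67 → 151

(204, 186, 151)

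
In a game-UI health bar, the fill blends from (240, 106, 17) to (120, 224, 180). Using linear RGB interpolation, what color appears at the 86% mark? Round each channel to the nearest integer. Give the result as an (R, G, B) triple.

(137, 207, 157)

86% corresponds to t = 0.86.
R = 240 + 0.86 × (120 − 240) = 240 + 0.86 × -120 = 136.8 → 137
G = 106 + 0.86 × (224 − 106) = 106 + 0.86 × 118 = 207.48 → 207
B = 17 + 0.86 × (180 − 17) = 17 + 0.86 × 163 = 157.18 → 157
So the blended color is (137, 207, 157), about #89cf9d.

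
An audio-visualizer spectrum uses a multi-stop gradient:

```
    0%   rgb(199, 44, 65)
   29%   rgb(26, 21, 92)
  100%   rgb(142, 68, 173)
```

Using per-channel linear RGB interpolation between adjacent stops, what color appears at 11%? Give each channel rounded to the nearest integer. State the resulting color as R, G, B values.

11% lies between the 0% and 29% stops, so the local fraction is t = (11 − 0)/(29 − 0) = 11/29 ≈ 0.3793.
R = 199 + 0.3793 × (26 − 199) = 133.381 → 133
G = 44 + 0.3793 × (21 − 44) = 35.276 → 35
B = 65 + 0.3793 × (92 − 65) = 75.241 → 75

(133, 35, 75)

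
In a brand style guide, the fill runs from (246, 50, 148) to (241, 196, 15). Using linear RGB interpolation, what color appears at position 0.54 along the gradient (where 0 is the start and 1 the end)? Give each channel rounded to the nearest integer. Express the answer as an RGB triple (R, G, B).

R = 246 + 0.54 × (241 − 246) = 246 + 0.54 × -5 = 243.3 → 243
G = 50 + 0.54 × (196 − 50) = 50 + 0.54 × 146 = 128.84 → 129
B = 148 + 0.54 × (15 − 148) = 148 + 0.54 × -133 = 76.18 → 76

(243, 129, 76)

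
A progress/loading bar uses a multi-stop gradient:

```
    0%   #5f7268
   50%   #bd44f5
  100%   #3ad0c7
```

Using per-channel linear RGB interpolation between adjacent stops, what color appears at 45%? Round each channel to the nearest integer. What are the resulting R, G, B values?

45% lies between the 0% and 50% stops, so the local fraction is t = (45 − 0)/(50 − 0) = 45/50 ≈ 0.9.
#5f7268 → (95, 114, 104); #bd44f5 → (189, 68, 245).
R = 95 + 0.9 × (189 − 95) = 179.6 → 180
G = 114 + 0.9 × (68 − 114) = 72.6 → 73
B = 104 + 0.9 × (245 − 104) = 230.9 → 231

(180, 73, 231)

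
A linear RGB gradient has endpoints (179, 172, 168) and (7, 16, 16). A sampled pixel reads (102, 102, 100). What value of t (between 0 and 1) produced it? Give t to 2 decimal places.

0.45

Invert the lerp on the R channel (largest span, 172): t = (102 − 179) / (7 − 179) = -77/-172 = 0.44767.
Check on G: (102 − 172)/(16 − 172) = 0.4487 ✓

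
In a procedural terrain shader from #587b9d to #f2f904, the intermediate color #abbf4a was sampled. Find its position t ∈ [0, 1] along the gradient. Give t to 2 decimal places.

0.54

Invert the lerp on the R channel (largest span, 154): t = (171 − 88) / (242 − 88) = 83/154 = 0.53896.
Check on G: (191 − 123)/(249 − 123) = 0.5397 ✓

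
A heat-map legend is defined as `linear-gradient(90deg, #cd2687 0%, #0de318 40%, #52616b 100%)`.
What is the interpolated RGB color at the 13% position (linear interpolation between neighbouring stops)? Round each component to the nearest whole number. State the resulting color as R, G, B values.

13% lies between the 0% and 40% stops, so the local fraction is t = (13 − 0)/(40 − 0) = 13/40 ≈ 0.325.
#cd2687 → (205, 38, 135); #0de318 → (13, 227, 24).
R = 205 + 0.325 × (13 − 205) = 142.6 → 143
G = 38 + 0.325 × (227 − 38) = 99.425 → 99
B = 135 + 0.325 × (24 − 135) = 98.925 → 99

(143, 99, 99)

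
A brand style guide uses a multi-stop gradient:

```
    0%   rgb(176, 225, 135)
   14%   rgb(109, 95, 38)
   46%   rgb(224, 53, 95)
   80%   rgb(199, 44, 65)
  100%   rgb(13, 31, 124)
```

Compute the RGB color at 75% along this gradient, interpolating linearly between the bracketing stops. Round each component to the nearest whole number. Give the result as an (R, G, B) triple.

(203, 45, 69)

75% lies between the 46% and 80% stops, so the local fraction is t = (75 − 46)/(80 − 46) = 29/34 ≈ 0.8529.
R = 224 + 0.8529 × (199 − 224) = 202.678 → 203
G = 53 + 0.8529 × (44 − 53) = 45.324 → 45
B = 95 + 0.8529 × (65 − 95) = 69.413 → 69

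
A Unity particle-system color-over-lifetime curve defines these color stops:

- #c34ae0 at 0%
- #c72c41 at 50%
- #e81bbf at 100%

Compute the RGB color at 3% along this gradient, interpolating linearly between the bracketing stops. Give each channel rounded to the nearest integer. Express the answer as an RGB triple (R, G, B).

(195, 72, 214)

3% lies between the 0% and 50% stops, so the local fraction is t = (3 − 0)/(50 − 0) = 3/50 ≈ 0.06.
#c34ae0 → (195, 74, 224); #c72c41 → (199, 44, 65).
R = 195 + 0.06 × (199 − 195) = 195.24 → 195
G = 74 + 0.06 × (44 − 74) = 72.2 → 72
B = 224 + 0.06 × (65 − 224) = 214.46 → 214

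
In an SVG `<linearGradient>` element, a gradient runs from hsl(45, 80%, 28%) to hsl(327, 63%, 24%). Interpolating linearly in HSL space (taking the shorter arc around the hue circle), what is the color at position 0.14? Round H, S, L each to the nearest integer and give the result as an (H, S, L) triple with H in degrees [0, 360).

Hue: 327 − 45 = 282°, but |282| > 180 so the shorter arc goes the other way: Δh = 282 − 360 = -78°.
H = 45 + 0.14 × (-78) = 34.08 → 34°
S = 80 + 0.14 × (63 − 80) = 77.62 → 78%
L = 28 + 0.14 × (24 − 28) = 27.44 → 27%

(34, 78, 27)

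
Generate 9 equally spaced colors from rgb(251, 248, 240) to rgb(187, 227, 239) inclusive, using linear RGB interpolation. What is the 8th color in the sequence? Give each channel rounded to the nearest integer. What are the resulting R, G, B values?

(195, 230, 239)

With 9 swatches and endpoints inclusive, swatch 8 sits at t = (8 − 1)/(9 − 1) = 7/8 ≈ 0.875.
R = 251 + 0.875 × (187 − 251) = 195 → 195
G = 248 + 0.875 × (227 − 248) = 229.625 → 230
B = 240 + 0.875 × (239 − 240) = 239.125 → 239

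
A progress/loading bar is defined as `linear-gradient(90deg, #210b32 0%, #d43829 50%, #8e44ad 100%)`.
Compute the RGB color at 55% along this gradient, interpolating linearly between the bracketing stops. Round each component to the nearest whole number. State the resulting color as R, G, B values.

(205, 57, 54)

55% lies between the 50% and 100% stops, so the local fraction is t = (55 − 50)/(100 − 50) = 5/50 ≈ 0.1.
#d43829 → (212, 56, 41); #8e44ad → (142, 68, 173).
R = 212 + 0.1 × (142 − 212) = 205 → 205
G = 56 + 0.1 × (68 − 56) = 57.2 → 57
B = 41 + 0.1 × (173 − 41) = 54.2 → 54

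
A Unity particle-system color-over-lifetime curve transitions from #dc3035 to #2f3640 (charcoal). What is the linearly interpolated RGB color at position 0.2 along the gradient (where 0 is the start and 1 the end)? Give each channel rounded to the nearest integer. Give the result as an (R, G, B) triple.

#dc3035 → (220, 48, 53); #2f3640 → (47, 54, 64).
R = 220 + 0.2 × (47 − 220) = 220 + 0.2 × -173 = 185.4 → 185
G = 48 + 0.2 × (54 − 48) = 48 + 0.2 × 6 = 49.2 → 49
B = 53 + 0.2 × (64 − 53) = 53 + 0.2 × 11 = 55.2 → 55

(185, 49, 55)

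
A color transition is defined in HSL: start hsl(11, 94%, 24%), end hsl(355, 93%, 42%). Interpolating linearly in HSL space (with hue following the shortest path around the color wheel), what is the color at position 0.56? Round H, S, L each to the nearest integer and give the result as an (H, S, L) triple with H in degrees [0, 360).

Hue: 355 − 11 = 344°, but |344| > 180 so the shorter arc goes the other way: Δh = 344 − 360 = -16°.
H = 11 + 0.56 × (-16) = 2.04 → 2°
S = 94 + 0.56 × (93 − 94) = 93.44 → 93%
L = 24 + 0.56 × (42 − 24) = 34.08 → 34%

(2, 93, 34)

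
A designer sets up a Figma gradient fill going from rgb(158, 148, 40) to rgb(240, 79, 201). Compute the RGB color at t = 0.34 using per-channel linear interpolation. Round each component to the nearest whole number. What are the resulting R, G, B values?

R = 158 + 0.34 × (240 − 158) = 158 + 0.34 × 82 = 185.88 → 186
G = 148 + 0.34 × (79 − 148) = 148 + 0.34 × -69 = 124.54 → 125
B = 40 + 0.34 × (201 − 40) = 40 + 0.34 × 161 = 94.74 → 95
So the blended color is (186, 125, 95), about #ba7d5f.

(186, 125, 95)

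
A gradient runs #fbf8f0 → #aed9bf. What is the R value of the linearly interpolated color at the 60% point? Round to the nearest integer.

205

R₁ = 251 (from #fbf8f0), R₂ = 174 (from #aed9bf).
R = 251 + 0.6 × (174 − 251) = 204.8 → 205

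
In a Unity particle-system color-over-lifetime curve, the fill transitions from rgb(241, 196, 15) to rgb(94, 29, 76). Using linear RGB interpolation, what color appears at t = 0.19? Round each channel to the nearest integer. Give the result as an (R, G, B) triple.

(213, 164, 27)

R = 241 + 0.19 × (94 − 241) = 241 + 0.19 × -147 = 213.07 → 213
G = 196 + 0.19 × (29 − 196) = 196 + 0.19 × -167 = 164.27 → 164
B = 15 + 0.19 × (76 − 15) = 15 + 0.19 × 61 = 26.59 → 27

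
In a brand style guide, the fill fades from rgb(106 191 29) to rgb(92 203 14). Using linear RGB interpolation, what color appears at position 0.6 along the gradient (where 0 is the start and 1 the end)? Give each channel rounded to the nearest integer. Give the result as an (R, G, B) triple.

(98, 198, 20)

R = 106 + 0.6 × (92 − 106) = 106 + 0.6 × -14 = 97.6 → 98
G = 191 + 0.6 × (203 − 191) = 191 + 0.6 × 12 = 198.2 → 198
B = 29 + 0.6 × (14 − 29) = 29 + 0.6 × -15 = 20 → 20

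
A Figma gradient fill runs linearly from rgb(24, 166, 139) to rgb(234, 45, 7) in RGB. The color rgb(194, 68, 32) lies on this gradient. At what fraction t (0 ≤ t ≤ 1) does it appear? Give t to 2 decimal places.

0.81

Invert the lerp on the R channel (largest span, 210): t = (194 − 24) / (234 − 24) = 170/210 = 0.80952.
Check on G: (68 − 166)/(45 − 166) = 0.8099 ✓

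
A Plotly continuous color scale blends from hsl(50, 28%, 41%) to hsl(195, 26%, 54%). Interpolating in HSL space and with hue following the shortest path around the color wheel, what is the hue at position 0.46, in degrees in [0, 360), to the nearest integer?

117

Hue arc: Δh = 195 − 50 = 145° (|Δh| ≤ 180, already the shorter path).
H = 50 + 0.46 × (145) = 116.7 → 117°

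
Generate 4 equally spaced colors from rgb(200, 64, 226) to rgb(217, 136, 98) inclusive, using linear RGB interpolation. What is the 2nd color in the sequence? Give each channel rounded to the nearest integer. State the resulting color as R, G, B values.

With 4 swatches and endpoints inclusive, swatch 2 sits at t = (2 − 1)/(4 − 1) = 1/3 ≈ 0.3333.
R = 200 + 0.3333 × (217 − 200) = 205.666 → 206
G = 64 + 0.3333 × (136 − 64) = 87.998 → 88
B = 226 + 0.3333 × (98 − 226) = 183.338 → 183

(206, 88, 183)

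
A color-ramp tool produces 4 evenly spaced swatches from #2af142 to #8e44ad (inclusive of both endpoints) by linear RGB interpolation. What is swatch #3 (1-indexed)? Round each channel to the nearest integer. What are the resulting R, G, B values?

With 4 swatches and endpoints inclusive, swatch 3 sits at t = (3 − 1)/(4 − 1) = 2/3 ≈ 0.6667.
#2af142 → (42, 241, 66); #8e44ad → (142, 68, 173).
R = 42 + 0.6667 × (142 − 42) = 108.67 → 109
G = 241 + 0.6667 × (68 − 241) = 125.661 → 126
B = 66 + 0.6667 × (173 − 66) = 137.337 → 137

(109, 126, 137)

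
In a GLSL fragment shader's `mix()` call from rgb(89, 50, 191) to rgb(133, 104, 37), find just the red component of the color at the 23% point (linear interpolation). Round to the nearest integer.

R = 89 + 0.23 × (133 − 89) = 99.12 → 99

99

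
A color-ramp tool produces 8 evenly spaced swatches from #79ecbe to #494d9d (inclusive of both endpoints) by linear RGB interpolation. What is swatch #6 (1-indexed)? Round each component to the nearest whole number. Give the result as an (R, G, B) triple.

With 8 swatches and endpoints inclusive, swatch 6 sits at t = (6 − 1)/(8 − 1) = 5/7 ≈ 0.7143.
#79ecbe → (121, 236, 190); #494d9d → (73, 77, 157).
R = 121 + 0.7143 × (73 − 121) = 86.714 → 87
G = 236 + 0.7143 × (77 − 236) = 122.426 → 122
B = 190 + 0.7143 × (157 − 190) = 166.428 → 166

(87, 122, 166)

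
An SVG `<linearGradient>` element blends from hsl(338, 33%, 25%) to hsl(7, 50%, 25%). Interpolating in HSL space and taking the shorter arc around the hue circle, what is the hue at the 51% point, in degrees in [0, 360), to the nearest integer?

353

Hue: 7 − 338 = -331°, but |-331| > 180 so the shorter arc goes the other way: Δh = -331 + 360 = 29°.
H = 338 + 0.51 × (29) = 352.79 → 353°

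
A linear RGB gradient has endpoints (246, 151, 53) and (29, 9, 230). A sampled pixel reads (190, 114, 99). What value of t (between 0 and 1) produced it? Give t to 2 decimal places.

0.26

Invert the lerp on the R channel (largest span, 217): t = (190 − 246) / (29 − 246) = -56/-217 = 0.25806.
Check on G: (114 − 151)/(9 − 151) = 0.2606 ✓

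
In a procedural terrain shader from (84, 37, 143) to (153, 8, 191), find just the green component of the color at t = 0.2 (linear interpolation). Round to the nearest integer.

G = 37 + 0.2 × (8 − 37) = 31.2 → 31

31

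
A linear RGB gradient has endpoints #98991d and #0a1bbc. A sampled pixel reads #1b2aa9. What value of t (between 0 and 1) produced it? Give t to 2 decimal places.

0.88

Invert the lerp on the B channel (largest span, 159): t = (169 − 29) / (188 − 29) = 140/159 = 0.8805.
Check on R: (27 − 152)/(10 − 152) = 0.8803 ✓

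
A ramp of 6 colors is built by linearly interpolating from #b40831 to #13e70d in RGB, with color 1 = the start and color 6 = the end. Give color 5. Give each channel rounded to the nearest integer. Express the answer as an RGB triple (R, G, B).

With 6 swatches and endpoints inclusive, swatch 5 sits at t = (5 − 1)/(6 − 1) = 4/5 ≈ 0.8.
#b40831 → (180, 8, 49); #13e70d → (19, 231, 13).
R = 180 + 0.8 × (19 − 180) = 51.2 → 51
G = 8 + 0.8 × (231 − 8) = 186.4 → 186
B = 49 + 0.8 × (13 − 49) = 20.2 → 20

(51, 186, 20)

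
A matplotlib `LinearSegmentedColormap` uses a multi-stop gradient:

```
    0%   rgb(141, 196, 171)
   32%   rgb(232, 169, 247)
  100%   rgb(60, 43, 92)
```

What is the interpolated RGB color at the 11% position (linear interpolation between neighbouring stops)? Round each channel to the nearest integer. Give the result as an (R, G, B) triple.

11% lies between the 0% and 32% stops, so the local fraction is t = (11 − 0)/(32 − 0) = 11/32 ≈ 0.3438.
R = 141 + 0.3438 × (232 − 141) = 172.286 → 172
G = 196 + 0.3438 × (169 − 196) = 186.717 → 187
B = 171 + 0.3438 × (247 − 171) = 197.129 → 197

(172, 187, 197)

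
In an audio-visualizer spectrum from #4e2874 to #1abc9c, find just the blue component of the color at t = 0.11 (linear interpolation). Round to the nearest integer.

120

B₁ = 116 (from #4e2874), B₂ = 156 (from #1abc9c).
B = 116 + 0.11 × (156 − 116) = 120.4 → 120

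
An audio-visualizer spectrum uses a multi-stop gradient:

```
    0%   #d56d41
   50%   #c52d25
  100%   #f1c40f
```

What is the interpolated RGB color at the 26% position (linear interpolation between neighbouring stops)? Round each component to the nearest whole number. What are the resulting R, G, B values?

26% lies between the 0% and 50% stops, so the local fraction is t = (26 − 0)/(50 − 0) = 26/50 ≈ 0.52.
#d56d41 → (213, 109, 65); #c52d25 → (197, 45, 37).
R = 213 + 0.52 × (197 − 213) = 204.68 → 205
G = 109 + 0.52 × (45 − 109) = 75.72 → 76
B = 65 + 0.52 × (37 − 65) = 50.44 → 50

(205, 76, 50)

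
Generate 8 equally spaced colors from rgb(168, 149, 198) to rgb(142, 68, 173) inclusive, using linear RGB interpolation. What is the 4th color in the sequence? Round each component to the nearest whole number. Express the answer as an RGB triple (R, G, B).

With 8 swatches and endpoints inclusive, swatch 4 sits at t = (4 − 1)/(8 − 1) = 3/7 ≈ 0.4286.
R = 168 + 0.4286 × (142 − 168) = 156.856 → 157
G = 149 + 0.4286 × (68 − 149) = 114.283 → 114
B = 198 + 0.4286 × (173 − 198) = 187.285 → 187

(157, 114, 187)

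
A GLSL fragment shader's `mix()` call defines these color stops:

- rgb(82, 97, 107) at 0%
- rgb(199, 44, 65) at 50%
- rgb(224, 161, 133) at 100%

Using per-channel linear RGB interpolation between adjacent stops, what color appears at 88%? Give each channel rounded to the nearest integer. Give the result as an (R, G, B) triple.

(218, 133, 117)

88% lies between the 50% and 100% stops, so the local fraction is t = (88 − 50)/(100 − 50) = 38/50 ≈ 0.76.
R = 199 + 0.76 × (224 − 199) = 218 → 218
G = 44 + 0.76 × (161 − 44) = 132.92 → 133
B = 65 + 0.76 × (133 − 65) = 116.68 → 117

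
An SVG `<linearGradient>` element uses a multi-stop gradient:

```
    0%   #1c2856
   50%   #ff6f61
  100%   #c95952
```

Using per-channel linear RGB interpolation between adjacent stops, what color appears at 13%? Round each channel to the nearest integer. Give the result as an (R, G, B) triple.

13% lies between the 0% and 50% stops, so the local fraction is t = (13 − 0)/(50 − 0) = 13/50 ≈ 0.26.
#1c2856 → (28, 40, 86); #ff6f61 → (255, 111, 97).
R = 28 + 0.26 × (255 − 28) = 87.02 → 87
G = 40 + 0.26 × (111 − 40) = 58.46 → 58
B = 86 + 0.26 × (97 − 86) = 88.86 → 89

(87, 58, 89)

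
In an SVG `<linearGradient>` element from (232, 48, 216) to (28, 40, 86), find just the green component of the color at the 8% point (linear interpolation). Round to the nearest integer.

47

G = 48 + 0.08 × (40 − 48) = 47.36 → 47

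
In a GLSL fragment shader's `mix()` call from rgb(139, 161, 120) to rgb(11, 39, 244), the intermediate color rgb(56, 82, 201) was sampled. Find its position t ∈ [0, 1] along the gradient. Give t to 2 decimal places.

Invert the lerp on the R channel (largest span, 128): t = (56 − 139) / (11 − 139) = -83/-128 = 0.64844.
Check on G: (82 − 161)/(39 − 161) = 0.6475 ✓

0.65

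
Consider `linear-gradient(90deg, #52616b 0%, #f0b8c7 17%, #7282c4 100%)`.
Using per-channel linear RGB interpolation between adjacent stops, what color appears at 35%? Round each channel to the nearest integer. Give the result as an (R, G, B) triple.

35% lies between the 17% and 100% stops, so the local fraction is t = (35 − 17)/(100 − 17) = 18/83 ≈ 0.2169.
#f0b8c7 → (240, 184, 199); #7282c4 → (114, 130, 196).
R = 240 + 0.2169 × (114 − 240) = 212.671 → 213
G = 184 + 0.2169 × (130 − 184) = 172.287 → 172
B = 199 + 0.2169 × (196 − 199) = 198.349 → 198

(213, 172, 198)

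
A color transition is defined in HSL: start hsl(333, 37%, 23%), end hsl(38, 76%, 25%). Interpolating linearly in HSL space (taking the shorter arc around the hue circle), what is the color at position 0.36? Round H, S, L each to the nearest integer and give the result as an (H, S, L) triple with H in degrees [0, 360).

(356, 51, 24)

Hue: 38 − 333 = -295°, but |-295| > 180 so the shorter arc goes the other way: Δh = -295 + 360 = 65°.
H = 333 + 0.36 × (65) = 356.4 → 356°
S = 37 + 0.36 × (76 − 37) = 51.04 → 51%
L = 23 + 0.36 × (25 − 23) = 23.72 → 24%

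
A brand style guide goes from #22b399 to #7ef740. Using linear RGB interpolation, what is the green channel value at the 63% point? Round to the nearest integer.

G₁ = 179 (from #22b399), G₂ = 247 (from #7ef740).
G = 179 + 0.63 × (247 − 179) = 221.84 → 222

222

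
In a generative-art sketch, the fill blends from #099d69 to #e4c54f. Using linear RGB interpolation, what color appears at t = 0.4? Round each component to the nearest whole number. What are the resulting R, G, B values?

(97, 173, 95)

#099d69 → (9, 157, 105); #e4c54f → (228, 197, 79).
R = 9 + 0.4 × (228 − 9) = 9 + 0.4 × 219 = 96.6 → 97
G = 157 + 0.4 × (197 − 157) = 157 + 0.4 × 40 = 173 → 173
B = 105 + 0.4 × (79 − 105) = 105 + 0.4 × -26 = 94.6 → 95
So the blended color is (97, 173, 95), about #61ad5f.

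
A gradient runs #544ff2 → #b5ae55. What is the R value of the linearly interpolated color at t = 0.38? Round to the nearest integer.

121

R₁ = 84 (from #544ff2), R₂ = 181 (from #b5ae55).
R = 84 + 0.38 × (181 − 84) = 120.86 → 121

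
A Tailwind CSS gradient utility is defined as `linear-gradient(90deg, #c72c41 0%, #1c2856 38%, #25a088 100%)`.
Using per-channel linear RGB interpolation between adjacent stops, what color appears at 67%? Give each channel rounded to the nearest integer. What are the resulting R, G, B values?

67% lies between the 38% and 100% stops, so the local fraction is t = (67 − 38)/(100 − 38) = 29/62 ≈ 0.4677.
#1c2856 → (28, 40, 86); #25a088 → (37, 160, 136).
R = 28 + 0.4677 × (37 − 28) = 32.209 → 32
G = 40 + 0.4677 × (160 − 40) = 96.124 → 96
B = 86 + 0.4677 × (136 − 86) = 109.385 → 109

(32, 96, 109)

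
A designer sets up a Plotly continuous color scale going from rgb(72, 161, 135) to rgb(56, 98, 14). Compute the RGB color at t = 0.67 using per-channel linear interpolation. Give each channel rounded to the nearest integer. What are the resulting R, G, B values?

(61, 119, 54)

R = 72 + 0.67 × (56 − 72) = 72 + 0.67 × -16 = 61.28 → 61
G = 161 + 0.67 × (98 − 161) = 161 + 0.67 × -63 = 118.79 → 119
B = 135 + 0.67 × (14 − 135) = 135 + 0.67 × -121 = 53.93 → 54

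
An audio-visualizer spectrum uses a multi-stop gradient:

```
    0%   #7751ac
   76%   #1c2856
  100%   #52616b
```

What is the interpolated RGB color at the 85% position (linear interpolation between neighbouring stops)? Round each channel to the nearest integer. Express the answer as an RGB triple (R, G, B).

85% lies between the 76% and 100% stops, so the local fraction is t = (85 − 76)/(100 − 76) = 9/24 ≈ 0.375.
#1c2856 → (28, 40, 86); #52616b → (82, 97, 107).
R = 28 + 0.375 × (82 − 28) = 48.25 → 48
G = 40 + 0.375 × (97 − 40) = 61.375 → 61
B = 86 + 0.375 × (107 − 86) = 93.875 → 94

(48, 61, 94)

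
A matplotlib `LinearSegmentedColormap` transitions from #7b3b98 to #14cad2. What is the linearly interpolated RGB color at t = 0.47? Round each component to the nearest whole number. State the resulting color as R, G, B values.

(75, 126, 179)

#7b3b98 → (123, 59, 152); #14cad2 → (20, 202, 210).
R = 123 + 0.47 × (20 − 123) = 123 + 0.47 × -103 = 74.59 → 75
G = 59 + 0.47 × (202 − 59) = 59 + 0.47 × 143 = 126.21 → 126
B = 152 + 0.47 × (210 − 152) = 152 + 0.47 × 58 = 179.26 → 179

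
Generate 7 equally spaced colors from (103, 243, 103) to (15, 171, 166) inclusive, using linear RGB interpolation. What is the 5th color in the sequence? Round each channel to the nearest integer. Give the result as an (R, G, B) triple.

(44, 195, 145)

With 7 swatches and endpoints inclusive, swatch 5 sits at t = (5 − 1)/(7 − 1) = 4/6 ≈ 0.6667.
R = 103 + 0.6667 × (15 − 103) = 44.33 → 44
G = 243 + 0.6667 × (171 − 243) = 194.998 → 195
B = 103 + 0.6667 × (166 − 103) = 145.002 → 145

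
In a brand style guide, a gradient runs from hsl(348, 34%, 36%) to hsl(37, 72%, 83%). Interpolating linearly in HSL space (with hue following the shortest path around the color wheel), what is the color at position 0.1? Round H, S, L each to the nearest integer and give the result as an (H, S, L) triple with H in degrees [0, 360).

Hue: 37 − 348 = -311°, but |-311| > 180 so the shorter arc goes the other way: Δh = -311 + 360 = 49°.
H = 348 + 0.1 × (49) = 352.9 → 353°
S = 34 + 0.1 × (72 − 34) = 37.8 → 38%
L = 36 + 0.1 × (83 − 36) = 40.7 → 41%

(353, 38, 41)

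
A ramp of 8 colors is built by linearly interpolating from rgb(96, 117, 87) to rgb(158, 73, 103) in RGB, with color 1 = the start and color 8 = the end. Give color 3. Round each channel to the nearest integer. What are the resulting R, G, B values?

With 8 swatches and endpoints inclusive, swatch 3 sits at t = (3 − 1)/(8 − 1) = 2/7 ≈ 0.2857.
R = 96 + 0.2857 × (158 − 96) = 113.713 → 114
G = 117 + 0.2857 × (73 − 117) = 104.429 → 104
B = 87 + 0.2857 × (103 − 87) = 91.571 → 92

(114, 104, 92)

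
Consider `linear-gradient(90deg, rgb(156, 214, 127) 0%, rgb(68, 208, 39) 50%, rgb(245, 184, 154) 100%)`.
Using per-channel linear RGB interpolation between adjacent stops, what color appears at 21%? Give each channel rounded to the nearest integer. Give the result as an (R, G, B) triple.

21% lies between the 0% and 50% stops, so the local fraction is t = (21 − 0)/(50 − 0) = 21/50 ≈ 0.42.
R = 156 + 0.42 × (68 − 156) = 119.04 → 119
G = 214 + 0.42 × (208 − 214) = 211.48 → 211
B = 127 + 0.42 × (39 − 127) = 90.04 → 90

(119, 211, 90)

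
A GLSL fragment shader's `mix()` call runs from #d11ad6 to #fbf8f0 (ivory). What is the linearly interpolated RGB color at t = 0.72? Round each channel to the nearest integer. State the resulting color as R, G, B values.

#d11ad6 → (209, 26, 214); #fbf8f0 → (251, 248, 240).
R = 209 + 0.72 × (251 − 209) = 209 + 0.72 × 42 = 239.24 → 239
G = 26 + 0.72 × (248 − 26) = 26 + 0.72 × 222 = 185.84 → 186
B = 214 + 0.72 × (240 − 214) = 214 + 0.72 × 26 = 232.72 → 233

(239, 186, 233)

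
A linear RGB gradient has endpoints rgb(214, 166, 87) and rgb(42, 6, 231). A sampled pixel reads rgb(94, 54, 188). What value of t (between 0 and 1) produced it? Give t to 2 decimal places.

Invert the lerp on the R channel (largest span, 172): t = (94 − 214) / (42 − 214) = -120/-172 = 0.69767.
Check on G: (54 − 166)/(6 − 166) = 0.7 ✓

0.70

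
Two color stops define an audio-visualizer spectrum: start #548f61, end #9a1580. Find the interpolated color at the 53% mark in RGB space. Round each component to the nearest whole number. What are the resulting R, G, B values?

(121, 78, 113)

#548f61 → (84, 143, 97); #9a1580 → (154, 21, 128).
53% corresponds to t = 0.53.
R = 84 + 0.53 × (154 − 84) = 84 + 0.53 × 70 = 121.1 → 121
G = 143 + 0.53 × (21 − 143) = 143 + 0.53 × -122 = 78.34 → 78
B = 97 + 0.53 × (128 − 97) = 97 + 0.53 × 31 = 113.43 → 113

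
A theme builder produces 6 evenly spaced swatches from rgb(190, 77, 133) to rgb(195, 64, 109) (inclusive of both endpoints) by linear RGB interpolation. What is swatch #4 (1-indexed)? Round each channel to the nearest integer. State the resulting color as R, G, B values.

With 6 swatches and endpoints inclusive, swatch 4 sits at t = (4 − 1)/(6 − 1) = 3/5 ≈ 0.6.
R = 190 + 0.6 × (195 − 190) = 193 → 193
G = 77 + 0.6 × (64 − 77) = 69.2 → 69
B = 133 + 0.6 × (109 − 133) = 118.6 → 119

(193, 69, 119)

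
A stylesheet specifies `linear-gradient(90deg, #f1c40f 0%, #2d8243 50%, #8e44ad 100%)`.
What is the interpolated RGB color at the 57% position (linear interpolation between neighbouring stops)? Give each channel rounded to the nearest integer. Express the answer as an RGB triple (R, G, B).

(59, 121, 82)

57% lies between the 50% and 100% stops, so the local fraction is t = (57 − 50)/(100 − 50) = 7/50 ≈ 0.14.
#2d8243 → (45, 130, 67); #8e44ad → (142, 68, 173).
R = 45 + 0.14 × (142 − 45) = 58.58 → 59
G = 130 + 0.14 × (68 − 130) = 121.32 → 121
B = 67 + 0.14 × (173 − 67) = 81.84 → 82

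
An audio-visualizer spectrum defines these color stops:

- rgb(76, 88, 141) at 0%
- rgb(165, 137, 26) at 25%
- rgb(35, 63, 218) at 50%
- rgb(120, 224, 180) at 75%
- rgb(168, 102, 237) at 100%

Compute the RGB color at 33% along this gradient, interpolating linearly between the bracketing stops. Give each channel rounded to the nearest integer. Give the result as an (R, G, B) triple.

33% lies between the 25% and 50% stops, so the local fraction is t = (33 − 25)/(50 − 25) = 8/25 ≈ 0.32.
R = 165 + 0.32 × (35 − 165) = 123.4 → 123
G = 137 + 0.32 × (63 − 137) = 113.32 → 113
B = 26 + 0.32 × (218 − 26) = 87.44 → 87

(123, 113, 87)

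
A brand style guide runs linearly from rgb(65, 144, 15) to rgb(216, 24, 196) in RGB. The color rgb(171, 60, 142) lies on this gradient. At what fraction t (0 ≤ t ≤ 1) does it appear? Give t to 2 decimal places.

0.70

Invert the lerp on the B channel (largest span, 181): t = (142 − 15) / (196 − 15) = 127/181 = 0.70166.
Check on R: (171 − 65)/(216 − 65) = 0.702 ✓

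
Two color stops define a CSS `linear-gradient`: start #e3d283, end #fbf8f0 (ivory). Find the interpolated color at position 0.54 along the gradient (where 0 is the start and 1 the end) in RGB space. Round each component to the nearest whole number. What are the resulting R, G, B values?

#e3d283 → (227, 210, 131); #fbf8f0 → (251, 248, 240).
R = 227 + 0.54 × (251 − 227) = 227 + 0.54 × 24 = 239.96 → 240
G = 210 + 0.54 × (248 − 210) = 210 + 0.54 × 38 = 230.52 → 231
B = 131 + 0.54 × (240 − 131) = 131 + 0.54 × 109 = 189.86 → 190

(240, 231, 190)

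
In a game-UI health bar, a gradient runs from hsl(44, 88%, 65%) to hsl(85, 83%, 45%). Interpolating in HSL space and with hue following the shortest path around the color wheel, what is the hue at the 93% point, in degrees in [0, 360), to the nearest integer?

Hue arc: Δh = 85 − 44 = 41° (|Δh| ≤ 180, already the shorter path).
H = 44 + 0.93 × (41) = 82.13 → 82°

82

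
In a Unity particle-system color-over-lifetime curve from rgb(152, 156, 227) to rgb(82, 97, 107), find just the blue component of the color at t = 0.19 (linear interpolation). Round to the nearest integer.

B = 227 + 0.19 × (107 − 227) = 204.2 → 204

204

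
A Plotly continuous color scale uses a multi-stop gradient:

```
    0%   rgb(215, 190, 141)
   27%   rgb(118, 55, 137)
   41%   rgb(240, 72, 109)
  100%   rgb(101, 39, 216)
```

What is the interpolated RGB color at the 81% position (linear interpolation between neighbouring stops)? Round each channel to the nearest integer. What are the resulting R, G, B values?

81% lies between the 41% and 100% stops, so the local fraction is t = (81 − 41)/(100 − 41) = 40/59 ≈ 0.678.
R = 240 + 0.678 × (101 − 240) = 145.758 → 146
G = 72 + 0.678 × (39 − 72) = 49.626 → 50
B = 109 + 0.678 × (216 − 109) = 181.546 → 182

(146, 50, 182)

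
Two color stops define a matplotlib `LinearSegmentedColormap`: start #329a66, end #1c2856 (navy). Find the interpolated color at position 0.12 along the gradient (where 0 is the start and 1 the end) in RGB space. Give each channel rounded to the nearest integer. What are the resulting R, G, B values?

(47, 140, 100)

#329a66 → (50, 154, 102); #1c2856 → (28, 40, 86).
R = 50 + 0.12 × (28 − 50) = 50 + 0.12 × -22 = 47.36 → 47
G = 154 + 0.12 × (40 − 154) = 154 + 0.12 × -114 = 140.32 → 140
B = 102 + 0.12 × (86 − 102) = 102 + 0.12 × -16 = 100.08 → 100
So the blended color is (47, 140, 100), about #2f8c64.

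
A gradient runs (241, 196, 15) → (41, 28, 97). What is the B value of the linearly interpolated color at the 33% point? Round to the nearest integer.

42

B = 15 + 0.33 × (97 − 15) = 42.06 → 42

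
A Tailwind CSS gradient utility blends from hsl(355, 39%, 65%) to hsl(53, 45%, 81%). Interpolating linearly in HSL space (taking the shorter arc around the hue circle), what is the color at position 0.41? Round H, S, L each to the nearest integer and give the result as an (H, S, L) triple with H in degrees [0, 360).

Hue: 53 − 355 = -302°, but |-302| > 180 so the shorter arc goes the other way: Δh = -302 + 360 = 58°.
H = 355 + 0.41 × (58) = 378.78 → 379 → 379 mod 360 = 19°
S = 39 + 0.41 × (45 − 39) = 41.46 → 41%
L = 65 + 0.41 × (81 − 65) = 71.56 → 72%

(19, 41, 72)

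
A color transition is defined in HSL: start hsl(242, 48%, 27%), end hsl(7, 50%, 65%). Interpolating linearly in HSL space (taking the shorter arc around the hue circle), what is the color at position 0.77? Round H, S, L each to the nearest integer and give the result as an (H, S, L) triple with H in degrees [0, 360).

(338, 50, 56)

Hue: 7 − 242 = -235°, but |-235| > 180 so the shorter arc goes the other way: Δh = -235 + 360 = 125°.
H = 242 + 0.77 × (125) = 338.25 → 338°
S = 48 + 0.77 × (50 − 48) = 49.54 → 50%
L = 27 + 0.77 × (65 − 27) = 56.26 → 56%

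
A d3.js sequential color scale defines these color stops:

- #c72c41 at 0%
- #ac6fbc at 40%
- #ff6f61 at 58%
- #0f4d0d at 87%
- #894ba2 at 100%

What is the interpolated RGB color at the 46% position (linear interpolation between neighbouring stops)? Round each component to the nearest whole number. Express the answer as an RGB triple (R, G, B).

(200, 111, 158)

46% lies between the 40% and 58% stops, so the local fraction is t = (46 − 40)/(58 − 40) = 6/18 ≈ 0.3333.
#ac6fbc → (172, 111, 188); #ff6f61 → (255, 111, 97).
R = 172 + 0.3333 × (255 − 172) = 199.664 → 200
G = 111 + 0.3333 × (111 − 111) = 111 → 111
B = 188 + 0.3333 × (97 − 188) = 157.67 → 158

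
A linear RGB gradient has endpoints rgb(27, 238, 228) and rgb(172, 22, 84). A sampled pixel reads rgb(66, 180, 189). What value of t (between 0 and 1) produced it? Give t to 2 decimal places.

Invert the lerp on the G channel (largest span, 216): t = (180 − 238) / (22 − 238) = -58/-216 = 0.26852.
Check on R: (66 − 27)/(172 − 27) = 0.269 ✓

0.27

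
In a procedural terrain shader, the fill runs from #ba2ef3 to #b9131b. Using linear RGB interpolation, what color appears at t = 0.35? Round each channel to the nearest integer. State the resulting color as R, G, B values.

#ba2ef3 → (186, 46, 243); #b9131b → (185, 19, 27).
R = 186 + 0.35 × (185 − 186) = 186 + 0.35 × -1 = 185.65 → 186
G = 46 + 0.35 × (19 − 46) = 46 + 0.35 × -27 = 36.55 → 37
B = 243 + 0.35 × (27 − 243) = 243 + 0.35 × -216 = 167.4 → 167

(186, 37, 167)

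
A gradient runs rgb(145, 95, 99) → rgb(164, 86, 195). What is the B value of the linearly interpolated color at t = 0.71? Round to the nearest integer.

B = 99 + 0.71 × (195 − 99) = 167.16 → 167

167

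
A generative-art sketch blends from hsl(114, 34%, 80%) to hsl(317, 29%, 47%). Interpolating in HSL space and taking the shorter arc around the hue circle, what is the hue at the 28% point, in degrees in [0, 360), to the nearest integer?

Hue: 317 − 114 = 203°, but |203| > 180 so the shorter arc goes the other way: Δh = 203 − 360 = -157°.
H = 114 + 0.28 × (-157) = 70.04 → 70°

70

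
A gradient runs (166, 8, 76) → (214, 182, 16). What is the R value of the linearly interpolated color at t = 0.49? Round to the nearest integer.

190

R = 166 + 0.49 × (214 − 166) = 189.52 → 190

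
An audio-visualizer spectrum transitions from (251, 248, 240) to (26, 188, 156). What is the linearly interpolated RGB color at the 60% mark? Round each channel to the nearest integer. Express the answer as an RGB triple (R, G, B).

(116, 212, 190)

60% corresponds to t = 0.6.
R = 251 + 0.6 × (26 − 251) = 251 + 0.6 × -225 = 116 → 116
G = 248 + 0.6 × (188 − 248) = 248 + 0.6 × -60 = 212 → 212
B = 240 + 0.6 × (156 − 240) = 240 + 0.6 × -84 = 189.6 → 190
So the blended color is (116, 212, 190), about #74d4be.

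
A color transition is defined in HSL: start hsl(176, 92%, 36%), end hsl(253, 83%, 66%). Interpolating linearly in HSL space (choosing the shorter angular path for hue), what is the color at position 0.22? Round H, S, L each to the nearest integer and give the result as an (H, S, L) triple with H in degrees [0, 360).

Hue arc: Δh = 253 − 176 = 77° (|Δh| ≤ 180, already the shorter path).
H = 176 + 0.22 × (77) = 192.94 → 193°
S = 92 + 0.22 × (83 − 92) = 90.02 → 90%
L = 36 + 0.22 × (66 − 36) = 42.6 → 43%

(193, 90, 43)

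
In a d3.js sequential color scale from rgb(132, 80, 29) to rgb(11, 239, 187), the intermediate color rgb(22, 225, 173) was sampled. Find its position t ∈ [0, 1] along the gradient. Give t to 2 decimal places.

0.91

Invert the lerp on the G channel (largest span, 159): t = (225 − 80) / (239 − 80) = 145/159 = 0.91195.
Check on R: (22 − 132)/(11 − 132) = 0.9091 ✓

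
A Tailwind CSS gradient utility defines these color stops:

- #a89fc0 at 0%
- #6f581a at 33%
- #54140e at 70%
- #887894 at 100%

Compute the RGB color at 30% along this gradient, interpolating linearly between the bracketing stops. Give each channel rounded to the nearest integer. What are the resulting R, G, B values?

(116, 94, 41)

30% lies between the 0% and 33% stops, so the local fraction is t = (30 − 0)/(33 − 0) = 30/33 ≈ 0.9091.
#a89fc0 → (168, 159, 192); #6f581a → (111, 88, 26).
R = 168 + 0.9091 × (111 − 168) = 116.181 → 116
G = 159 + 0.9091 × (88 − 159) = 94.454 → 94
B = 192 + 0.9091 × (26 − 192) = 41.089 → 41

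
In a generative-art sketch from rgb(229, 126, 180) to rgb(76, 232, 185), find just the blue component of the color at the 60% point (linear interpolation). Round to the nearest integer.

183

B = 180 + 0.6 × (185 − 180) = 183 → 183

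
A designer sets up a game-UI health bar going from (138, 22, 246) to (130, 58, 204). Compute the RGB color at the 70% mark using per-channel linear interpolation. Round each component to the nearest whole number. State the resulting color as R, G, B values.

70% corresponds to t = 0.7.
R = 138 + 0.7 × (130 − 138) = 138 + 0.7 × -8 = 132.4 → 132
G = 22 + 0.7 × (58 − 22) = 22 + 0.7 × 36 = 47.2 → 47
B = 246 + 0.7 × (204 − 246) = 246 + 0.7 × -42 = 216.6 → 217

(132, 47, 217)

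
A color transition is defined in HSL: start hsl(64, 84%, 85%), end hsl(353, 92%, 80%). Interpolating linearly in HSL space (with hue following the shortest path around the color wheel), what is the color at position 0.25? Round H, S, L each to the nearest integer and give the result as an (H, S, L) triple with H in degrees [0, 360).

(46, 86, 84)

Hue: 353 − 64 = 289°, but |289| > 180 so the shorter arc goes the other way: Δh = 289 − 360 = -71°.
H = 64 + 0.25 × (-71) = 46.25 → 46°
S = 84 + 0.25 × (92 − 84) = 86 → 86%
L = 85 + 0.25 × (80 − 85) = 83.75 → 84%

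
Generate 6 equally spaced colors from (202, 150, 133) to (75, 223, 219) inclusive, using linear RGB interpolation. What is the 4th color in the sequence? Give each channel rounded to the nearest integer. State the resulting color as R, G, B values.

(126, 194, 185)

With 6 swatches and endpoints inclusive, swatch 4 sits at t = (4 − 1)/(6 − 1) = 3/5 ≈ 0.6.
R = 202 + 0.6 × (75 − 202) = 125.8 → 126
G = 150 + 0.6 × (223 − 150) = 193.8 → 194
B = 133 + 0.6 × (219 − 133) = 184.6 → 185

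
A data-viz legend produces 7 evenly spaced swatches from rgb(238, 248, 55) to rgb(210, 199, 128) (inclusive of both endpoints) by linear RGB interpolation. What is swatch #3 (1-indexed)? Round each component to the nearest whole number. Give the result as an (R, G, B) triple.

(229, 232, 79)

With 7 swatches and endpoints inclusive, swatch 3 sits at t = (3 − 1)/(7 − 1) = 2/6 ≈ 0.3333.
R = 238 + 0.3333 × (210 − 238) = 228.668 → 229
G = 248 + 0.3333 × (199 − 248) = 231.668 → 232
B = 55 + 0.3333 × (128 − 55) = 79.331 → 79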